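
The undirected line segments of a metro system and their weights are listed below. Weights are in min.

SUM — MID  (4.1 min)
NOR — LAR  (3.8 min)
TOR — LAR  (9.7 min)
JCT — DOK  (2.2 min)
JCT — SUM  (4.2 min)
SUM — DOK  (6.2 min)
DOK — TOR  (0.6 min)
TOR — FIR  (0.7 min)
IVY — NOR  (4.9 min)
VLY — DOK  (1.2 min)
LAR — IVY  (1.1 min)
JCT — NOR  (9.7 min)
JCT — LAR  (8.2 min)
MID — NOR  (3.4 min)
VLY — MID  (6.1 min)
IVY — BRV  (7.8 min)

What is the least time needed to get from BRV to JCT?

Enumerating some paths:
BRV → IVY → LAR → TOR → DOK → JCT: 7.8+1.1+9.7+0.6+2.2 = 21.4
BRV → IVY → LAR → JCT: 7.8+1.1+8.2 = 17.1
Cheapest is BRV → IVY → LAR → JCT at 17.1 min.

17.1 min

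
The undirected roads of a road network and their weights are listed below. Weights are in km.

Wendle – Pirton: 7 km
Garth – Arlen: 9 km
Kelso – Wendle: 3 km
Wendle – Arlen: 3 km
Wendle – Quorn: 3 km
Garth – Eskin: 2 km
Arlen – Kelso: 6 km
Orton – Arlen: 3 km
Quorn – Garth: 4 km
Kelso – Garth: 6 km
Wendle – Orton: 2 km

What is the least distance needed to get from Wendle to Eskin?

Compare a few routes:
Wendle–Orton–Arlen–Garth–Eskin: 2+3+9+2 = 16
Wendle–Quorn–Garth–Eskin: 3+4+2 = 9
Wendle–Arlen–Garth–Eskin: 3+9+2 = 14
Wendle–Kelso–Garth–Eskin: 3+6+2 = 11
Cheapest is Wendle–Quorn–Garth–Eskin at 9 km.

9 km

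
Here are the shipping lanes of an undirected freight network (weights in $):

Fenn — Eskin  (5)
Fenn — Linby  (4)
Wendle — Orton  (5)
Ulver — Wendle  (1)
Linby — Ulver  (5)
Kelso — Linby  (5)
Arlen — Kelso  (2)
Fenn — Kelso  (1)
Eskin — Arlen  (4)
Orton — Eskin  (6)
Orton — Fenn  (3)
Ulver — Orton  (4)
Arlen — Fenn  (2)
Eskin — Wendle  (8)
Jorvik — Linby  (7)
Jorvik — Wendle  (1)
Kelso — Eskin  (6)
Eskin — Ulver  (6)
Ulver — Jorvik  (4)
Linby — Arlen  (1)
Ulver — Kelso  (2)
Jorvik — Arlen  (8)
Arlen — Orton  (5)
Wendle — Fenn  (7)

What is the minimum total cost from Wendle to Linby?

Enumerating some paths:
Wendle - Ulver - Linby: 1+5 = 6
Wendle - Ulver - Kelso - Fenn - Arlen - Linby: 1+2+1+2+1 = 7
The minimum is $6 via Wendle - Ulver - Linby.

$6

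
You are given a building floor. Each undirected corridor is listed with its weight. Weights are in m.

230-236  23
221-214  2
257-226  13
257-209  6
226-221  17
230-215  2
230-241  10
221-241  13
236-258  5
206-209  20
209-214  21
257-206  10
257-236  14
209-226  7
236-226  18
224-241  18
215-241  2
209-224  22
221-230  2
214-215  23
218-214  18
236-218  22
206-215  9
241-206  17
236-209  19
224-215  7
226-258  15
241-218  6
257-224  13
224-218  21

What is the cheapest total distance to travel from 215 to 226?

Shortest distances from 215:
215: 0
241: 2  (via 215)
230: 2  (via 215)
221: 4  (via 230)
214: 6  (via 221)
224: 7  (via 215)
218: 8  (via 241)
206: 9  (via 215)
257: 19  (via 206)
226: 21  (via 221)
Shortest route: 215 → 230 → 221 → 226 = 21 m.

21 m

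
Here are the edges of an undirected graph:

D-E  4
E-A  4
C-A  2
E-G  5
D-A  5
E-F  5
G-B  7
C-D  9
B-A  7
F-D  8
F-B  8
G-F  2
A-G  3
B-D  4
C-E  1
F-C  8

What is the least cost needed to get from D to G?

Candidate routes:
D–E–G: 4+5 = 9
D–E–C–A–G: 4+1+2+3 = 10
D–F–G: 8+2 = 10
D–A–G: 5+3 = 8
The minimum is 8 via D–A–G.

8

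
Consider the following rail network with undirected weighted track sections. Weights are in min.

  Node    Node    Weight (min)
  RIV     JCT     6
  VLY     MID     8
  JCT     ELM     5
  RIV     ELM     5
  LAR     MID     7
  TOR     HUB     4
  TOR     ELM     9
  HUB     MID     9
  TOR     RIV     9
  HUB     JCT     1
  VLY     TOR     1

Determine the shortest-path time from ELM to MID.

Settle nodes by increasing distance from ELM:
ELM: 0
JCT: 5  (via ELM)
RIV: 5  (via ELM)
HUB: 6  (via JCT)
TOR: 9  (via ELM)
VLY: 10  (via TOR)
MID: 15  (via HUB)
Shortest route: ELM–JCT–HUB–MID = 15 min.

15 min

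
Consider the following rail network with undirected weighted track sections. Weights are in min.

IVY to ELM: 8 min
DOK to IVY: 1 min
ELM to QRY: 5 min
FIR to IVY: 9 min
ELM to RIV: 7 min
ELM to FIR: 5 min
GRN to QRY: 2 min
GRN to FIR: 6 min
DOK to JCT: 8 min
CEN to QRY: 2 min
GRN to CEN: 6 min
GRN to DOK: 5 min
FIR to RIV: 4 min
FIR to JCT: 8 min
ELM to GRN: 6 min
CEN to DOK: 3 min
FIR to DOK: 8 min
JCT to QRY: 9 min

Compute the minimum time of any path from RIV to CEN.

14 min

Enumerating some paths:
RIV–FIR–ELM–QRY–CEN: 4+5+5+2 = 16
RIV–FIR–DOK–CEN: 4+8+3 = 15
RIV–ELM–QRY–CEN: 7+5+2 = 14
The minimum is 14 min via RIV–ELM–QRY–CEN.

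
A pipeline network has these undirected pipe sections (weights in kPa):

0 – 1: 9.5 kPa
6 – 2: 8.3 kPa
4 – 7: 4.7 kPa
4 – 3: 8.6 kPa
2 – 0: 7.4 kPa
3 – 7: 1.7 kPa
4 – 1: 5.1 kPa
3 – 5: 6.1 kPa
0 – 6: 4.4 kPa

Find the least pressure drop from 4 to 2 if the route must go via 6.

Shortest 4→6: 4–1–0–6 = 19
Shortest 6→2: 6–2 = 8.3
Total via 6: 19 + 8.3 = 27.3 kPa.

27.3 kPa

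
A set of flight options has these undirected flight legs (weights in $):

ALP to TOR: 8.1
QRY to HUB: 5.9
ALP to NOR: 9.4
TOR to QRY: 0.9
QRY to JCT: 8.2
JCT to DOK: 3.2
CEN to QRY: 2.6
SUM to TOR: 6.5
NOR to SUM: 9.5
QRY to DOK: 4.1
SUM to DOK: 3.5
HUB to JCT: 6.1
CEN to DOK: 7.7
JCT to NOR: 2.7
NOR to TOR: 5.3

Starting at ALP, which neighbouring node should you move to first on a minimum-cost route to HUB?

TOR

Compare a few routes:
ALP - NOR - JCT - HUB: 9.4+2.7+6.1 = 18.2
ALP - TOR - QRY - HUB: 8.1+0.9+5.9 = 14.9
ALP - NOR - TOR - QRY - HUB: 9.4+5.3+0.9+5.9 = 21.5
The minimum is $14.9 via ALP - TOR - QRY - HUB.
So from ALP the first move is to TOR.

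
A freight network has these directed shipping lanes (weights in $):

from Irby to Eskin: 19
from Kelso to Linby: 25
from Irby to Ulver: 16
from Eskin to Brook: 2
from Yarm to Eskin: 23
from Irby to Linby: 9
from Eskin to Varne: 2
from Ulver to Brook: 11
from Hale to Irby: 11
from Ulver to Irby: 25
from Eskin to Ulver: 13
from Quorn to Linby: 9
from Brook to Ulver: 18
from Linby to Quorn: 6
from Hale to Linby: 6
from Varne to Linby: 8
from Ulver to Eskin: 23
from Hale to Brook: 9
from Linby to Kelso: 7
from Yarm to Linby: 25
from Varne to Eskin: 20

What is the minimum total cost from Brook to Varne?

Shortest distances from Brook:
Brook: 0
Ulver: 18  (via Brook)
Eskin: 41  (via Ulver)
Varne: 43  (via Eskin)
Shortest route: Brook–Ulver–Eskin–Varne = $43.

$43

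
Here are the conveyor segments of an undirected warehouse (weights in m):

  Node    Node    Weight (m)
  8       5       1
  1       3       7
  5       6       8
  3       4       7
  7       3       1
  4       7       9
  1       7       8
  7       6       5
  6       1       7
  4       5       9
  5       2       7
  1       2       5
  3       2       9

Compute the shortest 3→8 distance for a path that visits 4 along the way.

Best 3 to 4: 3–4 costing 7
Shortest 4→8: 4–5–8 = 10
Total via 4: 7 + 10 = 17 m.

17 m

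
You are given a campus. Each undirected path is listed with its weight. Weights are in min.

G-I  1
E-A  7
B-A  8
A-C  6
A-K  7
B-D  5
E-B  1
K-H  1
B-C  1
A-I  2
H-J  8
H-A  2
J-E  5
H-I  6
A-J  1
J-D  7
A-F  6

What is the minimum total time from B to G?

10 min

Enumerating some paths:
B → E → A → I → G: 1+7+2+1 = 11
B → C → A → I → G: 1+6+2+1 = 10
The minimum is 10 min via B → C → A → I → G.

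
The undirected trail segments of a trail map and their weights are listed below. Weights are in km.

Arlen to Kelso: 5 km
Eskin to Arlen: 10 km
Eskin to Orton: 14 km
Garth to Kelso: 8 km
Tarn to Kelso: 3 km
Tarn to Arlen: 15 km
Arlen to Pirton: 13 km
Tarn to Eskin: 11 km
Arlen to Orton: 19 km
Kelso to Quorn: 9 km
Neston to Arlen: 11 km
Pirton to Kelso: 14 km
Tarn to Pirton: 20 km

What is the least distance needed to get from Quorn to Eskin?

Candidate routes:
Quorn - Kelso - Tarn - Arlen - Eskin: 9+3+15+10 = 37
Quorn - Kelso - Tarn - Eskin: 9+3+11 = 23
Quorn - Kelso - Arlen - Eskin: 9+5+10 = 24
Cheapest is Quorn - Kelso - Tarn - Eskin at 23 km.

23 km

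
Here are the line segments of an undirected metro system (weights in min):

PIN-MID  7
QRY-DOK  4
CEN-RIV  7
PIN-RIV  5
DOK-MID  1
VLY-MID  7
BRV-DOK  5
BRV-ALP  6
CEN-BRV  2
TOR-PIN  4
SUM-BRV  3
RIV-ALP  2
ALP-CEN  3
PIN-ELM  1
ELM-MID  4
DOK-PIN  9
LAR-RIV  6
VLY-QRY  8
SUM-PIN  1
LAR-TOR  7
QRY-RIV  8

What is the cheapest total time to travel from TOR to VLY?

Running Dijkstra from TOR:
TOR: 0
PIN: 4  (via TOR)
ELM: 5  (via PIN)
SUM: 5  (via PIN)
LAR: 7  (via TOR)
BRV: 8  (via SUM)
RIV: 9  (via PIN)
MID: 9  (via ELM)
DOK: 10  (via MID)
CEN: 10  (via BRV)
ALP: 11  (via RIV)
QRY: 14  (via DOK)
VLY: 16  (via MID)
Shortest route: TOR–PIN–ELM–MID–VLY = 16 min.

16 min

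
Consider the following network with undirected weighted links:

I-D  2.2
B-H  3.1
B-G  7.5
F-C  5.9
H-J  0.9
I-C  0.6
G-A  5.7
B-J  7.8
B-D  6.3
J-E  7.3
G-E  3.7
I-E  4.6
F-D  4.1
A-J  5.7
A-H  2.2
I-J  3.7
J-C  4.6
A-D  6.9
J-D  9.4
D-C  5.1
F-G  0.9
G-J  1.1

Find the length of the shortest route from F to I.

Enumerating some paths:
F → G → J → I: 0.9+1.1+3.7 = 5.7
F → C → I: 5.9+0.6 = 6.5
F → G → J → C → I: 0.9+1.1+4.6+0.6 = 7.2
F → D → I: 4.1+2.2 = 6.3
The minimum is 5.7 via F → G → J → I.

5.7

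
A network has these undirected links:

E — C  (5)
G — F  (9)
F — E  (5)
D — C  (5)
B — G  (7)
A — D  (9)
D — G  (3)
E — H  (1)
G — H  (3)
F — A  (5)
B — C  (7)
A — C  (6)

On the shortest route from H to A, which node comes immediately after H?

Enumerating some paths:
H → G → D → A: 3+3+9 = 15
H → E → C → A: 1+5+6 = 12
H → E → F → A: 1+5+5 = 11
The minimum is 11 via H → E → F → A.
So from H the first move is to E.

E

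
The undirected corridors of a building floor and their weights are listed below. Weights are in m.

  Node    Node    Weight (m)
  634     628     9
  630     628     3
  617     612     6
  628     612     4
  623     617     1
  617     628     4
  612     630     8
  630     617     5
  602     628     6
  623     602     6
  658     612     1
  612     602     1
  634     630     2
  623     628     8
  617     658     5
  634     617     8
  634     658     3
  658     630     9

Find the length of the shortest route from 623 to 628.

5 m

Enumerating some paths:
623 - 617 - 630 - 628: 1+5+3 = 9
623 - 617 - 628: 1+4 = 5
623 - 628: 8 = 8
Cheapest is 623 - 617 - 628 at 5 m.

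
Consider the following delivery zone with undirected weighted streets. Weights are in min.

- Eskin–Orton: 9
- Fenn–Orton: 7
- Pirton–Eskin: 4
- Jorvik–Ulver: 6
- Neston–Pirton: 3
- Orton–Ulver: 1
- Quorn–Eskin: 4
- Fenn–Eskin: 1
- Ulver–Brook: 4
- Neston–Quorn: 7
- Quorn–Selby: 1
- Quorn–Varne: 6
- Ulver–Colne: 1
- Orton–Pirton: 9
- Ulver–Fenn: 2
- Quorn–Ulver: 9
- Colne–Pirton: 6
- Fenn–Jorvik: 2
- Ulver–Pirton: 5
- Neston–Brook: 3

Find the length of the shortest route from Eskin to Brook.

Shortest distances from Eskin:
Eskin: 0
Fenn: 1  (via Eskin)
Jorvik: 3  (via Fenn)
Ulver: 3  (via Fenn)
Colne: 4  (via Ulver)
Quorn: 4  (via Eskin)
Pirton: 4  (via Eskin)
Orton: 4  (via Ulver)
Selby: 5  (via Quorn)
Brook: 7  (via Ulver)
Shortest route: Eskin → Fenn → Ulver → Brook = 7 min.

7 min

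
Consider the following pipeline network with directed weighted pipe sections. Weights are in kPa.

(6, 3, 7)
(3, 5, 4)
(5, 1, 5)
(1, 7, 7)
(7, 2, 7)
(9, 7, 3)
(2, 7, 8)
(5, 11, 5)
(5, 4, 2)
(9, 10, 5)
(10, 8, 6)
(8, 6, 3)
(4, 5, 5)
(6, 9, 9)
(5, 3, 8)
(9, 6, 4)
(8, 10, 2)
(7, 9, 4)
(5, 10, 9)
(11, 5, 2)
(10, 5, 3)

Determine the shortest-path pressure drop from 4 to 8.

20 kPa

Enumerating some paths:
4 - 5 - 10 - 8: 5+9+6 = 20
4 - 5 - 1 - 7 - 9 - 10 - 8: 5+5+7+4+5+6 = 32
The minimum is 20 kPa via 4 - 5 - 10 - 8.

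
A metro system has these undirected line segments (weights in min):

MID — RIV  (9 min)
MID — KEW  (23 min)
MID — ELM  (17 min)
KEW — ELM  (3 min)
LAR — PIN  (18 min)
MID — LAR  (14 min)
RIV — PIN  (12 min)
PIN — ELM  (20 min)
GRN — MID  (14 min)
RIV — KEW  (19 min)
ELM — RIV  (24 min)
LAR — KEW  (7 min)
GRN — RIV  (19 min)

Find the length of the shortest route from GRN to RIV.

19 min

Running Dijkstra from GRN:
GRN: 0
MID: 14  (via GRN)
RIV: 19  (via GRN)
Shortest route: GRN–RIV = 19 min.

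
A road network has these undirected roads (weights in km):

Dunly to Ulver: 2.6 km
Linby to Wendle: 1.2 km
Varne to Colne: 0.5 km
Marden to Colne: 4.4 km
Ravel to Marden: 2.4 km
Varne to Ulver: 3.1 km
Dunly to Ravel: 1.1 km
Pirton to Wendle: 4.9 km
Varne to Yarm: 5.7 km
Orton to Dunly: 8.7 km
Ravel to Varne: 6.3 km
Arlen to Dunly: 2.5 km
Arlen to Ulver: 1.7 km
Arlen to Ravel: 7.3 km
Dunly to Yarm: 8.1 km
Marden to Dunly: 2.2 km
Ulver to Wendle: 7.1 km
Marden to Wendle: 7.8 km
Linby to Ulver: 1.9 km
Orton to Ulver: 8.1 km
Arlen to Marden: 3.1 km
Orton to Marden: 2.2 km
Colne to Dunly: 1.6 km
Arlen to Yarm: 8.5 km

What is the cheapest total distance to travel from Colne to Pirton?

Settle nodes by increasing distance from Colne:
Colne: 0
Varne: 0.5  (via Colne)
Dunly: 1.6  (via Colne)
Ravel: 2.7  (via Dunly)
Ulver: 3.6  (via Varne)
Marden: 3.8  (via Dunly)
Arlen: 4.1  (via Dunly)
Linby: 5.5  (via Ulver)
Orton: 6  (via Marden)
Yarm: 6.2  (via Varne)
Wendle: 6.7  (via Linby)
Pirton: 11.6  (via Wendle)
Shortest route: Colne → Varne → Ulver → Linby → Wendle → Pirton = 11.6 km.

11.6 km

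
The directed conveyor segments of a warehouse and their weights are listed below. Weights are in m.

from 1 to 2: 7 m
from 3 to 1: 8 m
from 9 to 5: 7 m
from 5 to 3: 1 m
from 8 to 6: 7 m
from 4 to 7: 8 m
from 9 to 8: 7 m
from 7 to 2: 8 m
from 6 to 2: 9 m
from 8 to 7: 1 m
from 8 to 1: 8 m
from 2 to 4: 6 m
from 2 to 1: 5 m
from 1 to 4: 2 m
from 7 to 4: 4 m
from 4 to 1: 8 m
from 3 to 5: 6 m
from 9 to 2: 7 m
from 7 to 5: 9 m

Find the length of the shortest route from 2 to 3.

24 m

Running Dijkstra from 2:
2: 0
1: 5  (via 2)
4: 6  (via 2)
7: 14  (via 4)
5: 23  (via 7)
3: 24  (via 5)
Shortest route: 2–4–7–5–3 = 24 m.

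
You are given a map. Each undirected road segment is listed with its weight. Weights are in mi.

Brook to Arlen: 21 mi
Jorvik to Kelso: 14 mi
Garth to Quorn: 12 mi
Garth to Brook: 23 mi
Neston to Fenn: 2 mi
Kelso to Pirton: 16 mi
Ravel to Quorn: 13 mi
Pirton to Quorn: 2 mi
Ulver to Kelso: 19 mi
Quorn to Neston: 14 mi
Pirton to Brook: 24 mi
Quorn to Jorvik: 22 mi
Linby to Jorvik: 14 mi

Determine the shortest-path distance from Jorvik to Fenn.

38 mi

Settle nodes by increasing distance from Jorvik:
Jorvik: 0
Kelso: 14  (via Jorvik)
Linby: 14  (via Jorvik)
Quorn: 22  (via Jorvik)
Pirton: 24  (via Quorn)
Ulver: 33  (via Kelso)
Garth: 34  (via Quorn)
Ravel: 35  (via Quorn)
Neston: 36  (via Quorn)
Fenn: 38  (via Neston)
Shortest route: Jorvik–Quorn–Neston–Fenn = 38 mi.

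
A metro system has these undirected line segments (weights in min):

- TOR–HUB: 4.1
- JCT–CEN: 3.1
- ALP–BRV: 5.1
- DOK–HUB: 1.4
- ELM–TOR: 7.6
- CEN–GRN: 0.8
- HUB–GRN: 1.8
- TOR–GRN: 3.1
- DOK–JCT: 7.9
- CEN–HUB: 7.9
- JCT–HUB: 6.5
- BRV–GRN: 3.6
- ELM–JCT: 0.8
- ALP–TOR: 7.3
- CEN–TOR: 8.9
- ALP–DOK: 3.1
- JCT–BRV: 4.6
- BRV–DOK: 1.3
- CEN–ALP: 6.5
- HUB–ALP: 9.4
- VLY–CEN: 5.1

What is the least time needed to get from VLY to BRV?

9.5 min

Running Dijkstra from VLY:
VLY: 0
CEN: 5.1  (via VLY)
GRN: 5.9  (via CEN)
HUB: 7.7  (via GRN)
JCT: 8.2  (via CEN)
ELM: 9  (via JCT)
TOR: 9  (via GRN)
DOK: 9.1  (via HUB)
BRV: 9.5  (via GRN)
Shortest route: VLY–CEN–GRN–BRV = 9.5 min.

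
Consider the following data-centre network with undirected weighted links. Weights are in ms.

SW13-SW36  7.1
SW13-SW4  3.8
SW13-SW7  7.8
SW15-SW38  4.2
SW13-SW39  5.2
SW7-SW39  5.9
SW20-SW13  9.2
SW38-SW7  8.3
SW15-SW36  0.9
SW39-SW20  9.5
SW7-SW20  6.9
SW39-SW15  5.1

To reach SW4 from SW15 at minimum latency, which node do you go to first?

SW36

Candidate routes:
SW15 → SW39 → SW7 → SW13 → SW4: 5.1+5.9+7.8+3.8 = 22.6
SW15 → SW36 → SW13 → SW4: 0.9+7.1+3.8 = 11.8
SW15 → SW38 → SW7 → SW13 → SW4: 4.2+8.3+7.8+3.8 = 24.1
SW15 → SW39 → SW13 → SW4: 5.1+5.2+3.8 = 14.1
Cheapest is SW15 → SW36 → SW13 → SW4 at 11.8 ms.
So from SW15 the first move is to SW36.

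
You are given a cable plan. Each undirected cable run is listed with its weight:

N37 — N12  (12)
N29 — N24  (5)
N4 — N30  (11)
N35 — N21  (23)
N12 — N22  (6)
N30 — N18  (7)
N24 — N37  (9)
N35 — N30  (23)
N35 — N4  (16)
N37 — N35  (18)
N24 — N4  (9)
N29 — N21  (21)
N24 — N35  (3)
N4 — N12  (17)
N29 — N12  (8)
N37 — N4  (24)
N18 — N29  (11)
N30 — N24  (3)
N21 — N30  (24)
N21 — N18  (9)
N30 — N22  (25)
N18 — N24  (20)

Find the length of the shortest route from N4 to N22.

Running Dijkstra from N4:
N4: 0
N24: 9  (via N4)
N30: 11  (via N4)
N35: 12  (via N24)
N29: 14  (via N24)
N12: 17  (via N4)
N37: 18  (via N24)
N18: 18  (via N30)
N22: 23  (via N12)
Shortest route: N4–N12–N22 = 23.

23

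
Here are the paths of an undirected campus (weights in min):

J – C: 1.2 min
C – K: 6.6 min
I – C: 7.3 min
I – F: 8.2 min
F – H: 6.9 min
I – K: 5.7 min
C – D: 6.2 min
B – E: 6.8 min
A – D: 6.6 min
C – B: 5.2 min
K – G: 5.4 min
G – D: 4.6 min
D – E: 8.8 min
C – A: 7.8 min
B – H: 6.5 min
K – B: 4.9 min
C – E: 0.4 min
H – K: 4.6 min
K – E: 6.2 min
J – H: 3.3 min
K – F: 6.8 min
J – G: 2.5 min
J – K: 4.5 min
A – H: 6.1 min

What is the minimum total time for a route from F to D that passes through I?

Best F to I: F → I costing 8.2
Best I to D: I → C → D costing 13.5
Total via I: 8.2 + 13.5 = 21.7 min.

21.7 min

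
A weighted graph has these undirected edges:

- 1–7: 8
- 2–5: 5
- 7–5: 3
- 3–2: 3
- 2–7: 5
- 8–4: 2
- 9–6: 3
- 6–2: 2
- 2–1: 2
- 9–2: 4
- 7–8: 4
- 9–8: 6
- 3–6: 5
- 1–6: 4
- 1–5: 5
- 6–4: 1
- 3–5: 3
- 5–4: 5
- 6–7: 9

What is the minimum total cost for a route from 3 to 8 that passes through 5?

Shortest 3→5: 3 → 5 = 3
Shortest 5→8: 5 → 7 → 8 = 7
Total via 5: 3 + 7 = 10.

10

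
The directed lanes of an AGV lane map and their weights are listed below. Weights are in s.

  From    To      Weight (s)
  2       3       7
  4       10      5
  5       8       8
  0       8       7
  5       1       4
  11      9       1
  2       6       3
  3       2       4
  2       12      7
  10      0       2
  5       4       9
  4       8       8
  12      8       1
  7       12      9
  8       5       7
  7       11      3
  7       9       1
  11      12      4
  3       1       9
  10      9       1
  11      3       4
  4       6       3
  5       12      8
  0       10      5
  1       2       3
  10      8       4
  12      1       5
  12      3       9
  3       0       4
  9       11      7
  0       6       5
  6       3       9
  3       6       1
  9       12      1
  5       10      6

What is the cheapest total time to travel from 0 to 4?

23 s

Candidate routes:
0–10–9–12–8–5–4: 5+1+1+1+7+9 = 24
0–10–8–5–4: 5+4+7+9 = 25
0–8–5–4: 7+7+9 = 23
The minimum is 23 s via 0–8–5–4.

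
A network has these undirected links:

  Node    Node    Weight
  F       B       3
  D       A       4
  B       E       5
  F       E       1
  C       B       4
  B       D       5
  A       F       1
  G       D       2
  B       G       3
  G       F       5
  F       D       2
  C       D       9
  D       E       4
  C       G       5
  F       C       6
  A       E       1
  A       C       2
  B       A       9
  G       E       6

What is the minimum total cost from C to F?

Settle nodes by increasing distance from C:
C: 0
A: 2  (via C)
E: 3  (via A)
F: 3  (via A)
Shortest route: C–A–F = 3.

3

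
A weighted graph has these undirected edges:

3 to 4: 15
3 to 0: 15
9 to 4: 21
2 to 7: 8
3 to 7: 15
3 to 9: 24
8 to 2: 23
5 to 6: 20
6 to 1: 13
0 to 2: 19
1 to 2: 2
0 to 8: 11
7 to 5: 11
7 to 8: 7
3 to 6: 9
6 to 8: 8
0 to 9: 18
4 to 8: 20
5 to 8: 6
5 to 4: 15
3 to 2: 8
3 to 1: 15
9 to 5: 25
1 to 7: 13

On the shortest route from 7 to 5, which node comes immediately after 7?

5

Candidate routes:
7 - 8 - 5: 7+6 = 13
7 - 5: 11 = 11
Cheapest is 7 - 5 at 11.
So from 7 the first move is to 5.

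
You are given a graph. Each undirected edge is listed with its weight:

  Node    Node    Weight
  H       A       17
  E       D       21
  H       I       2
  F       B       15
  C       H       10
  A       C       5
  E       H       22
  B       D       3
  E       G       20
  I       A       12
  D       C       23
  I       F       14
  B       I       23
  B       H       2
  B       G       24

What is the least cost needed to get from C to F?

Running Dijkstra from C:
C: 0
A: 5  (via C)
H: 10  (via C)
B: 12  (via H)
I: 12  (via H)
D: 15  (via B)
F: 26  (via I)
Shortest route: C–H–I–F = 26.

26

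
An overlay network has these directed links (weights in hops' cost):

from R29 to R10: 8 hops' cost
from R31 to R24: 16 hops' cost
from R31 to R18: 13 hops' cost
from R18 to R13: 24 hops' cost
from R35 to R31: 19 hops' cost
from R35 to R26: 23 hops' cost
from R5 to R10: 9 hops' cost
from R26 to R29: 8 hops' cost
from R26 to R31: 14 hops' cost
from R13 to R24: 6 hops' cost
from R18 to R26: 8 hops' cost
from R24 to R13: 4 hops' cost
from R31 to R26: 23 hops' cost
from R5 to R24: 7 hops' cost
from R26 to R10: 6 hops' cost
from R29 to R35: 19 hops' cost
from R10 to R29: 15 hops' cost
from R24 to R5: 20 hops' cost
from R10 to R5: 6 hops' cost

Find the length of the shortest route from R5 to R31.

62 hops' cost

Compare a few routes:
R5 → R10 → R29 → R35 → R31: 9+15+19+19 = 62
R5 → R10 → R29 → R35 → R26 → R31: 9+15+19+23+14 = 80
The minimum is 62 hops' cost via R5 → R10 → R29 → R35 → R31.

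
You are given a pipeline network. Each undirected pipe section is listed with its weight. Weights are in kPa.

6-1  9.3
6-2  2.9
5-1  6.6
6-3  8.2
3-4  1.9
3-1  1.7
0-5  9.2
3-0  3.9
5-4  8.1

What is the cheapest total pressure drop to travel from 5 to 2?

Running Dijkstra from 5:
5: 0
1: 6.6  (via 5)
4: 8.1  (via 5)
3: 8.3  (via 1)
0: 9.2  (via 5)
6: 15.9  (via 1)
2: 18.8  (via 6)
Shortest route: 5–1–6–2 = 18.8 kPa.

18.8 kPa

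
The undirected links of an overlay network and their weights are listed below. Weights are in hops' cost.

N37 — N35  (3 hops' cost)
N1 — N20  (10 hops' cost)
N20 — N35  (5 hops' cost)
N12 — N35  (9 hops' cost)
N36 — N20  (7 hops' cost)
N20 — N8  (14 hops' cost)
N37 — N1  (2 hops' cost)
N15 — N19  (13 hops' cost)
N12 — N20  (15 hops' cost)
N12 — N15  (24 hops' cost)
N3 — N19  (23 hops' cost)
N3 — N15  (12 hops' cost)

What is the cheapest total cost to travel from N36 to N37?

Enumerating some paths:
N36 → N20 → N12 → N35 → N37: 7+15+9+3 = 34
N36 → N20 → N1 → N37: 7+10+2 = 19
N36 → N20 → N35 → N37: 7+5+3 = 15
Cheapest is N36 → N20 → N35 → N37 at 15 hops' cost.

15 hops' cost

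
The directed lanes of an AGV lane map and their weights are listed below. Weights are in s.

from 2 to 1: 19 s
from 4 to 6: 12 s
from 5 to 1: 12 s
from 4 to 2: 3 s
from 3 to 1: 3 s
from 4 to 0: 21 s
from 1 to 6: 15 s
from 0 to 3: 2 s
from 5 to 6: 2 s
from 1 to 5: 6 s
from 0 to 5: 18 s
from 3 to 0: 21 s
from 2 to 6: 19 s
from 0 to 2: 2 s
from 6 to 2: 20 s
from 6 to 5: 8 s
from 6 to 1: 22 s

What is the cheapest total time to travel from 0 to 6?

Running Dijkstra from 0:
0: 0
2: 2  (via 0)
3: 2  (via 0)
1: 5  (via 3)
5: 11  (via 1)
6: 13  (via 5)
Shortest route: 0–3–1–5–6 = 13 s.

13 s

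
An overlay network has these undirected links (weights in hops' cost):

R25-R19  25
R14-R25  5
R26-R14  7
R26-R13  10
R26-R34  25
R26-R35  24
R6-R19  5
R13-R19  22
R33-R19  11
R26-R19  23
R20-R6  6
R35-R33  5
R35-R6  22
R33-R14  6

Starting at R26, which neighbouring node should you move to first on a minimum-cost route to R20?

Candidate routes:
R26 - R14 - R33 - R19 - R6 - R20: 7+6+11+5+6 = 35
R26 - R19 - R6 - R20: 23+5+6 = 34
R26 - R13 - R19 - R6 - R20: 10+22+5+6 = 43
Cheapest is R26 - R19 - R6 - R20 at 34 hops' cost.
So from R26 the first move is to R19.

R19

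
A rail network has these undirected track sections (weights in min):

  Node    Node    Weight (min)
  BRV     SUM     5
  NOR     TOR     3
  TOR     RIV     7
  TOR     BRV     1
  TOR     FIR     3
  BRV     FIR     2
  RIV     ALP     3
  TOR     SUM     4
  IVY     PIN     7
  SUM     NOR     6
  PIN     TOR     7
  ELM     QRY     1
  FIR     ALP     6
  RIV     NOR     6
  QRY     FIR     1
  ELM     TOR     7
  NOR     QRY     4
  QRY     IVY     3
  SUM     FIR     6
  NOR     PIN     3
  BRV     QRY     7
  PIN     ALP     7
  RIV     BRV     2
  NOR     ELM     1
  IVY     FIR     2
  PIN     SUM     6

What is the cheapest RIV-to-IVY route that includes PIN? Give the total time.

Best RIV to PIN: RIV–NOR–PIN costing 9
Best PIN to IVY: PIN–IVY costing 7
Total via PIN: 9 + 7 = 16 min.

16 min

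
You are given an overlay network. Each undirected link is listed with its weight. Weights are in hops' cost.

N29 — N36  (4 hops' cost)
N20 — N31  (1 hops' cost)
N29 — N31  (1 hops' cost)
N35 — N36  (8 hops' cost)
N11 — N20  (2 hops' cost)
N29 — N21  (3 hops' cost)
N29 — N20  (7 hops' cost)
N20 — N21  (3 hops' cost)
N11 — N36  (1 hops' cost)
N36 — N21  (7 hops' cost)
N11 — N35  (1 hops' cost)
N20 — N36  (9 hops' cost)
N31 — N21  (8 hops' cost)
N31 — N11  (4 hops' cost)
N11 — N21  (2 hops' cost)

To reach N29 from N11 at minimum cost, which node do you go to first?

N20

Enumerating some paths:
N11–N31–N29: 4+1 = 5
N11–N21–N29: 2+3 = 5
N11–N36–N29: 1+4 = 5
N11–N20–N31–N29: 2+1+1 = 4
Cheapest is N11–N20–N31–N29 at 4 hops' cost.
So from N11 the first move is to N20.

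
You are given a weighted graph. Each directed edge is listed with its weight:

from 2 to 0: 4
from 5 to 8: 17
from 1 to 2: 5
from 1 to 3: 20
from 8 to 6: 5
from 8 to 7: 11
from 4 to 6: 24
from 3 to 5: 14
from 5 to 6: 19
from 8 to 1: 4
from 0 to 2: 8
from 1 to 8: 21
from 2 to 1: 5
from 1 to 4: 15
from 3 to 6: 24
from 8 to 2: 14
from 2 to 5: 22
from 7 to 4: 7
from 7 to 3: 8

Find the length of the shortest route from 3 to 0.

Running Dijkstra from 3:
3: 0
5: 14  (via 3)
6: 24  (via 3)
8: 31  (via 5)
1: 35  (via 8)
2: 40  (via 1)
7: 42  (via 8)
0: 44  (via 2)
Shortest route: 3–5–8–1–2–0 = 44.

44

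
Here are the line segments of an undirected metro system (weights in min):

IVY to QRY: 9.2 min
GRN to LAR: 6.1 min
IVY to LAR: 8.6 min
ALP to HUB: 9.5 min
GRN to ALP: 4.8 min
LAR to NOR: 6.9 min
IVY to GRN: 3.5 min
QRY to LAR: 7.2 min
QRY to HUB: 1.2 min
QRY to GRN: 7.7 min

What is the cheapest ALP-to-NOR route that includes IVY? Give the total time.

Best ALP to IVY: ALP–GRN–IVY costing 8.3
Best IVY to NOR: IVY–LAR–NOR costing 15.5
Total via IVY: 8.3 + 15.5 = 23.8 min.

23.8 min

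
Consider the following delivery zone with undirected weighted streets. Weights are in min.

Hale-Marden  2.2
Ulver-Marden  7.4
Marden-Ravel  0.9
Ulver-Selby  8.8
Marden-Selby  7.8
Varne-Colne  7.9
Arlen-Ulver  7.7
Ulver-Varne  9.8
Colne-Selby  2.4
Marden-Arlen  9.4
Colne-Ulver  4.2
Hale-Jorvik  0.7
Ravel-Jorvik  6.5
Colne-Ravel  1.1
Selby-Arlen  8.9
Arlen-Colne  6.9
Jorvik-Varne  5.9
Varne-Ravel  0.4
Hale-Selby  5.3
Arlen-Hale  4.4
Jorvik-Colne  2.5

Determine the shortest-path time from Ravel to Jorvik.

Settle nodes by increasing distance from Ravel:
Ravel: 0
Varne: 0.4  (via Ravel)
Marden: 0.9  (via Ravel)
Colne: 1.1  (via Ravel)
Hale: 3.1  (via Marden)
Selby: 3.5  (via Colne)
Jorvik: 3.6  (via Colne)
Shortest route: Ravel → Colne → Jorvik = 3.6 min.

3.6 min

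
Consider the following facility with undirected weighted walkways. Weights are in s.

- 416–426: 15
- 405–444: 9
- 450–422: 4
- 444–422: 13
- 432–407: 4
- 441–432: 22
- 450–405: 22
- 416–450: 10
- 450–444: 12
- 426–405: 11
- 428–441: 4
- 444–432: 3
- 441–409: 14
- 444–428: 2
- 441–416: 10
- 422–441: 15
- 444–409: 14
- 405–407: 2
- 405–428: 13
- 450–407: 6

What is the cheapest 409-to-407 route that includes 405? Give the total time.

25 s

Shortest 409→405: 409–444–405 = 23
Best 405 to 407: 405–407 costing 2
Total via 405: 23 + 2 = 25 s.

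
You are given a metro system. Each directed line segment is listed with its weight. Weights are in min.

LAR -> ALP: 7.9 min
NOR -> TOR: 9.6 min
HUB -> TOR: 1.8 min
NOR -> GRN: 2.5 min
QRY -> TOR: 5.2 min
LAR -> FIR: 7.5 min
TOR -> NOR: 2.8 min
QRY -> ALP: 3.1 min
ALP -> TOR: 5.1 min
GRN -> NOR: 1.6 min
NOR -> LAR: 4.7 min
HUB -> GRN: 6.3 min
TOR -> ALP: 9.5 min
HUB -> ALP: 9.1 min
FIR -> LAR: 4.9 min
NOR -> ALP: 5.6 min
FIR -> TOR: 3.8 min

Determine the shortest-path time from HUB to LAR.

Running Dijkstra from HUB:
HUB: 0
TOR: 1.8  (via HUB)
NOR: 4.6  (via TOR)
GRN: 6.3  (via HUB)
ALP: 9.1  (via HUB)
LAR: 9.3  (via NOR)
Shortest route: HUB → TOR → NOR → LAR = 9.3 min.

9.3 min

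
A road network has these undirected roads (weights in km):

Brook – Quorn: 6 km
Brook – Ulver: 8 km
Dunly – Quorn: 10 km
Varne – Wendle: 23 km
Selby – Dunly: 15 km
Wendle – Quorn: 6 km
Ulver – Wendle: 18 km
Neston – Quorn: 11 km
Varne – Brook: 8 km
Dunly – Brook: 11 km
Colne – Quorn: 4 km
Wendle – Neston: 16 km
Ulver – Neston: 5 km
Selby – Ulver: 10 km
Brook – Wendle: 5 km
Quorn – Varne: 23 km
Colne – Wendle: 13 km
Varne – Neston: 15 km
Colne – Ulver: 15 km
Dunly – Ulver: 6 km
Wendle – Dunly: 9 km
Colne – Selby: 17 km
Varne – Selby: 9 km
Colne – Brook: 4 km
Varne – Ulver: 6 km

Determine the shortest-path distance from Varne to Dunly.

12 km

Compare a few routes:
Varne - Brook - Dunly: 8+11 = 19
Varne - Ulver - Dunly: 6+6 = 12
Cheapest is Varne - Ulver - Dunly at 12 km.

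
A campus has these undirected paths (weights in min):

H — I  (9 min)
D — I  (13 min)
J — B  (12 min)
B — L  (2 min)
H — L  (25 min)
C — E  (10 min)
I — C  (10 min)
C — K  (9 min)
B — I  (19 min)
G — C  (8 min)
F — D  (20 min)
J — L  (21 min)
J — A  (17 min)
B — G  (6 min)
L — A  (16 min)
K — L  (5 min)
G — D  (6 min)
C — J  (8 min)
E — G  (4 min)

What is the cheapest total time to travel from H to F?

42 min

Enumerating some paths:
H–I–D–F: 9+13+20 = 42
H–I–C–G–D–F: 9+10+8+6+20 = 53
Cheapest is H–I–D–F at 42 min.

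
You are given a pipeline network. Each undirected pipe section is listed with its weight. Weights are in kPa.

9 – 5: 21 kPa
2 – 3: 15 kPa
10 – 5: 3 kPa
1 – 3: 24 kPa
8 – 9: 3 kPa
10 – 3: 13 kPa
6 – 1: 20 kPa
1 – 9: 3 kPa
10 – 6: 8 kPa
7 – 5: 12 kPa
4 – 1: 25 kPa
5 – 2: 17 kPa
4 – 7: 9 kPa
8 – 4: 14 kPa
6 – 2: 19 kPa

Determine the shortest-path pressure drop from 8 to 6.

Settle nodes by increasing distance from 8:
8: 0
9: 3  (via 8)
1: 6  (via 9)
4: 14  (via 8)
7: 23  (via 4)
5: 24  (via 9)
6: 26  (via 1)
Shortest route: 8 → 9 → 1 → 6 = 26 kPa.

26 kPa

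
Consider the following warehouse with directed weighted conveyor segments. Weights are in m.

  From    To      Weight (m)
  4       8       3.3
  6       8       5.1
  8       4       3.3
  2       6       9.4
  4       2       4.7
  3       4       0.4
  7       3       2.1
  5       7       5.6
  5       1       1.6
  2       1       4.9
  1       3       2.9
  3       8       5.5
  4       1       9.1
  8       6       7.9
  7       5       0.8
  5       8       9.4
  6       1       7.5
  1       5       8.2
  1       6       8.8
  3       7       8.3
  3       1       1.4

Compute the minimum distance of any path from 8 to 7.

23.6 m

Shortest distances from 8:
8: 0
4: 3.3  (via 8)
6: 7.9  (via 8)
2: 8  (via 4)
1: 12.4  (via 4)
3: 15.3  (via 1)
5: 20.6  (via 1)
7: 23.6  (via 3)
Shortest route: 8 → 4 → 1 → 3 → 7 = 23.6 m.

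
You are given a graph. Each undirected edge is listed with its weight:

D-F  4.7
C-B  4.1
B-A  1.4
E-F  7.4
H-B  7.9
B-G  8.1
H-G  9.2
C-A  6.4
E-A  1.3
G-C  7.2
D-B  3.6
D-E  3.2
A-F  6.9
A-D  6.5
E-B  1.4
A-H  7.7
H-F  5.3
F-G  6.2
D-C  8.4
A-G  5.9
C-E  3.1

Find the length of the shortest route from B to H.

7.9

Enumerating some paths:
B - A - H: 1.4+7.7 = 9.1
B - H: 7.9 = 7.9
B - E - A - H: 1.4+1.3+7.7 = 10.4
The minimum is 7.9 via B - H.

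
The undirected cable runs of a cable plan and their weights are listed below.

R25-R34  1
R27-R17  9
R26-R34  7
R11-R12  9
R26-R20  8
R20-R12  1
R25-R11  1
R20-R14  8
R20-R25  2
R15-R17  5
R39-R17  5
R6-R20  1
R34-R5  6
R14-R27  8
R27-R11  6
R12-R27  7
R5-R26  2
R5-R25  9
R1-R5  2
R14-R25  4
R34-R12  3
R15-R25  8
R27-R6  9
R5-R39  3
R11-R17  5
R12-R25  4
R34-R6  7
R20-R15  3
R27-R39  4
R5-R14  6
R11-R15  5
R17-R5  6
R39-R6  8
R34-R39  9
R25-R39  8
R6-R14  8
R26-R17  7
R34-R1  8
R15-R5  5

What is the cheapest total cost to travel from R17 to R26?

7

Running Dijkstra from R17:
R17: 0
R11: 5  (via R17)
R15: 5  (via R17)
R39: 5  (via R17)
R5: 6  (via R17)
R25: 6  (via R11)
R26: 7  (via R17)
Shortest route: R17 → R26 = 7.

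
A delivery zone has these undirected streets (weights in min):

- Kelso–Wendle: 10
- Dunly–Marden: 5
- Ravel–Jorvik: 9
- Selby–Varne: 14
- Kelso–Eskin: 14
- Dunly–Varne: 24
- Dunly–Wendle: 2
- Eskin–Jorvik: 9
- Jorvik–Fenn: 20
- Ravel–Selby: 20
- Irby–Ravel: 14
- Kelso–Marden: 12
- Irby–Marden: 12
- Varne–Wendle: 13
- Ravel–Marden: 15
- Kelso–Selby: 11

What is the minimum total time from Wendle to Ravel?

22 min

Compare a few routes:
Wendle → Kelso → Marden → Ravel: 10+12+15 = 37
Wendle → Dunly → Marden → Ravel: 2+5+15 = 22
Wendle → Dunly → Marden → Irby → Ravel: 2+5+12+14 = 33
Wendle → Kelso → Selby → Ravel: 10+11+20 = 41
The minimum is 22 min via Wendle → Dunly → Marden → Ravel.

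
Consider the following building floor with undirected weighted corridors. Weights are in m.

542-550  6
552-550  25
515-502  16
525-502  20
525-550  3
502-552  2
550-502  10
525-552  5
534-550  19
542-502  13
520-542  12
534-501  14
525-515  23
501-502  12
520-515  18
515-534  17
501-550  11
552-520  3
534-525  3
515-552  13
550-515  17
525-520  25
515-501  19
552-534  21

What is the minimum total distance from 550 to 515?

Candidate routes:
550 - 515: 17 = 17
550 - 525 - 552 - 515: 3+5+13 = 21
550 - 525 - 534 - 515: 3+3+17 = 23
The minimum is 17 m via 550 - 515.

17 m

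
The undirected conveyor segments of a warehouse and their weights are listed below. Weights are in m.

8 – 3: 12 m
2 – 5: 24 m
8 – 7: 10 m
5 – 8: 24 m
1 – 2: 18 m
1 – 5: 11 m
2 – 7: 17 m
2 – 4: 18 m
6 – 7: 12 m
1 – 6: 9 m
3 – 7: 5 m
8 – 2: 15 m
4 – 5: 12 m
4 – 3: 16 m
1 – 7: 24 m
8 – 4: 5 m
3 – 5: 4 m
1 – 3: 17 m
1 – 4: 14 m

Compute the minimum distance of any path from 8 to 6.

22 m

Candidate routes:
8 - 3 - 7 - 6: 12+5+12 = 29
8 - 4 - 1 - 6: 5+14+9 = 28
8 - 7 - 6: 10+12 = 22
The minimum is 22 m via 8 - 7 - 6.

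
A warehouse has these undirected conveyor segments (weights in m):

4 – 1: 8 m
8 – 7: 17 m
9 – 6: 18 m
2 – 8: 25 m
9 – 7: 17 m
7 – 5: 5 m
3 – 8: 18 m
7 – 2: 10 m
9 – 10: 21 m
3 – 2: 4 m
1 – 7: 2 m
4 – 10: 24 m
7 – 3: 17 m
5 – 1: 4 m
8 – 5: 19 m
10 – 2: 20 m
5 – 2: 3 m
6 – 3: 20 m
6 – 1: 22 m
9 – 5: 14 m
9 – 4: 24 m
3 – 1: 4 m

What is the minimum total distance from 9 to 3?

Candidate routes:
9 - 5 - 1 - 3: 14+4+4 = 22
9 - 7 - 1 - 3: 17+2+4 = 23
9 - 5 - 2 - 3: 14+3+4 = 21
The minimum is 21 m via 9 - 5 - 2 - 3.

21 m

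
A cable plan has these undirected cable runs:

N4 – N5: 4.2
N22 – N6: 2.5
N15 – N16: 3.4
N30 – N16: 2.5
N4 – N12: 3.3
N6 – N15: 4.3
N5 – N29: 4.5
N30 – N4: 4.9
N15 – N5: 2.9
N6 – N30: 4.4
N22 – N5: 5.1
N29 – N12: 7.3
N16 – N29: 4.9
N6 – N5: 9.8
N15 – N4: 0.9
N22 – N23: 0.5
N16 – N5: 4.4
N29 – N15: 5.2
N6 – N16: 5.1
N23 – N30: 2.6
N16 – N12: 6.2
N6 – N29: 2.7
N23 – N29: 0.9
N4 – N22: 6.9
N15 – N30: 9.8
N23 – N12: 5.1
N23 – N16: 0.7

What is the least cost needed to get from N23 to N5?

Compare a few routes:
N23 → N29 → N5: 0.9+4.5 = 5.4
N23 → N22 → N5: 0.5+5.1 = 5.6
N23 → N16 → N5: 0.7+4.4 = 5.1
The minimum is 5.1 via N23 → N16 → N5.

5.1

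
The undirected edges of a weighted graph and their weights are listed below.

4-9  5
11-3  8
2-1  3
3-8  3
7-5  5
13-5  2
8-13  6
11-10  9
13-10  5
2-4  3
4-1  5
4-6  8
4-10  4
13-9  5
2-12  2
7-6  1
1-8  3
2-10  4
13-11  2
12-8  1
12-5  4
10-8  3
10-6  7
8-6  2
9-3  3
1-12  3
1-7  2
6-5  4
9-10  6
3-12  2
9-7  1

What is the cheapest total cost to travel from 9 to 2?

6

Enumerating some paths:
9 → 3 → 12 → 2: 3+2+2 = 7
9 → 7 → 1 → 2: 1+2+3 = 6
The minimum is 6 via 9 → 7 → 1 → 2.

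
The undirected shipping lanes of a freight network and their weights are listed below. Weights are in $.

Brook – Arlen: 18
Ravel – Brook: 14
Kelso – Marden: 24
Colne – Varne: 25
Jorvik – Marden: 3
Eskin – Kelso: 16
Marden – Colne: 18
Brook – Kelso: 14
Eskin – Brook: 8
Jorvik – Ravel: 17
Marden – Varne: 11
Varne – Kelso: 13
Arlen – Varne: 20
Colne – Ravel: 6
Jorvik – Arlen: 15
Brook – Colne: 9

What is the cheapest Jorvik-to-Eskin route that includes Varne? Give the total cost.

Shortest Jorvik→Varne: Jorvik–Marden–Varne = 14
Best Varne to Eskin: Varne–Kelso–Eskin costing 29
Total via Varne: 14 + 29 = $43.

$43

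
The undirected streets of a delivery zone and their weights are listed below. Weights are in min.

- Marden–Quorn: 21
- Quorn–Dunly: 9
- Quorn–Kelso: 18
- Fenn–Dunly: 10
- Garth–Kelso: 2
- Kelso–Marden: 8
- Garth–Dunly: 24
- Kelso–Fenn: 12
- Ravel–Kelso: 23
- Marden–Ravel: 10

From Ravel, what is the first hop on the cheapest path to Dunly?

Marden

Candidate routes:
Ravel - Marden - Kelso - Quorn - Dunly: 10+8+18+9 = 45
Ravel - Marden - Kelso - Fenn - Dunly: 10+8+12+10 = 40
Ravel - Marden - Kelso - Garth - Dunly: 10+8+2+24 = 44
Cheapest is Ravel - Marden - Kelso - Fenn - Dunly at 40 min.
So from Ravel the first move is to Marden.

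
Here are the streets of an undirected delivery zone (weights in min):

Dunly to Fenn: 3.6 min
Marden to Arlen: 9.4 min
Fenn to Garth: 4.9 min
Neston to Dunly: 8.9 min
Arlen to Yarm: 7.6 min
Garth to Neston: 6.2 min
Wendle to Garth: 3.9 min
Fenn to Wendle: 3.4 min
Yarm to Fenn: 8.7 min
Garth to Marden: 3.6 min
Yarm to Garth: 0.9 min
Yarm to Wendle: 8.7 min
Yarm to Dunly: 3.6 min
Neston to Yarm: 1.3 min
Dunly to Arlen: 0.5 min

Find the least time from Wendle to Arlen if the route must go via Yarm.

Best Wendle to Yarm: Wendle → Garth → Yarm costing 4.8
Shortest Yarm→Arlen: Yarm → Dunly → Arlen = 4.1
Total via Yarm: 4.8 + 4.1 = 8.9 min.

8.9 min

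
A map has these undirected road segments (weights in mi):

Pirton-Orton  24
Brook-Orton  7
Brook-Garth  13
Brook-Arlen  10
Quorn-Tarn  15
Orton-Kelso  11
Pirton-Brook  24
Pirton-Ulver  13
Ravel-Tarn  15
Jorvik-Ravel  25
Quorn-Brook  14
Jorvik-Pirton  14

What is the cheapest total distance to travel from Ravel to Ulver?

Candidate routes:
Ravel - Jorvik - Pirton - Ulver: 25+14+13 = 52
Ravel - Tarn - Quorn - Brook - Pirton - Ulver: 15+15+14+24+13 = 81
The minimum is 52 mi via Ravel - Jorvik - Pirton - Ulver.

52 mi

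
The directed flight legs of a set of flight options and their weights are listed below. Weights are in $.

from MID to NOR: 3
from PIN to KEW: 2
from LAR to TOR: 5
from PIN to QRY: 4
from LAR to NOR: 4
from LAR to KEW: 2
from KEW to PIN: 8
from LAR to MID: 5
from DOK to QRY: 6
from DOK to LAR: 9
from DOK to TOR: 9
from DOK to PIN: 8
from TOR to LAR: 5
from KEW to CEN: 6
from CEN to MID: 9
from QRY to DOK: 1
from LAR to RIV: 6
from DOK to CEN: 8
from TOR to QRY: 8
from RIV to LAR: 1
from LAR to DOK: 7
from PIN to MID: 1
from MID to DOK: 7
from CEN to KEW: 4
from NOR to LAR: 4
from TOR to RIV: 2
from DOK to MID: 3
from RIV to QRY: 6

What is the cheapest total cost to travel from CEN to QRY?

$16

Candidate routes:
CEN - MID - DOK - QRY: 9+7+6 = 22
CEN - KEW - PIN - MID - DOK - QRY: 4+8+1+7+6 = 26
CEN - KEW - PIN - QRY: 4+8+4 = 16
CEN - MID - NOR - LAR - RIV - QRY: 9+3+4+6+6 = 28
The minimum is $16 via CEN - KEW - PIN - QRY.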